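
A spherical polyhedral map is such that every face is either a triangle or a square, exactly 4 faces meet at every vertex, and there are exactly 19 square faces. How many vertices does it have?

Let x be the number of triangles; then F = 19 + x.
Edge–face incidences: 2E = 4·19 + 3·x = 76 + 3x.
Every vertex has degree 4, so 4V = 2E.
Euler: V − E + F = 2 ⇒ (2E)/4 − E + (19 + x) = 2.
Multiply by 8: 2·(2E) − 4·(2E) + 8·(19 + x) = 16, i.e. 152 + 8x − 2·(76 + 3x) = 16.
Collecting terms: 2x = 16, so x = 8.
Then 2E = 76 + 3·8 = 100, so E = 50, V = 2E/4 = 25, F = 19 + 8 = 27.

25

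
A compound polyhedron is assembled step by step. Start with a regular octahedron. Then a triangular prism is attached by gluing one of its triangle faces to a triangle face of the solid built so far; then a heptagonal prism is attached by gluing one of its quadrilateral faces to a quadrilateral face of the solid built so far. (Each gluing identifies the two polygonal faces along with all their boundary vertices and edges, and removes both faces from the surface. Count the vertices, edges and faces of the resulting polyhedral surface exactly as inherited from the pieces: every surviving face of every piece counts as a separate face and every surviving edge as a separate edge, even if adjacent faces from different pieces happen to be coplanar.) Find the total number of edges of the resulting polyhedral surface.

A regular octahedron: V=6, E=12, F=8.
Attach a triangular prism (V=6, E=9, F=5) along a 3-gon: merge 3 vertices and 3 edges, delete both glued faces → V=9, E=18, F=11.
Attach a heptagonal prism (V=14, E=21, F=9) along a 4-gon: merge 4 vertices and 4 edges, delete both glued faces → V=19, E=35, F=18.
Check: V − E + F = 19 − 35 + 18 = 2.

35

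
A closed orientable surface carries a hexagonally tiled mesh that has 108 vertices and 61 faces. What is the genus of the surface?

8

Every face is a hexagon, so 2E = 6·61 = 366, giving E = 183.
χ = V − E + F = 108 − 183 + 61 = -14.
For a closed orientable surface χ = 2 − 2g, so g = (2 − (-14))/2 = 8.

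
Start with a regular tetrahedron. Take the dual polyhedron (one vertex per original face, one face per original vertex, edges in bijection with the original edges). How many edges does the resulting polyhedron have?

6

The base solid has V = 4, E = 6, F = 4.
The dual swaps V and F and preserves E: V′ = F = 4, E′ = E = 6, F′ = V = 4.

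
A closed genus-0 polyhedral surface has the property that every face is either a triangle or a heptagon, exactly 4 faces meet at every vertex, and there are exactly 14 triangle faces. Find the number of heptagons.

2

Let x be the number of heptagons; then F = 14 + x.
Edge–face incidences: 2E = 3·14 + 7·x = 42 + 7x.
Every vertex has degree 4, so 4V = 2E.
Euler: V − E + F = 2 ⇒ (2E)/4 − E + (14 + x) = 2.
Multiply by 8: 2·(2E) − 4·(2E) + 8·(14 + x) = 16, i.e. 112 + 8x − 2·(42 + 7x) = 16.
Collecting terms: −6x + 28 = 16, so −6x = −12, so x = 2.
Then 2E = 42 + 7·2 = 56, so E = 28, V = 2E/4 = 14, F = 14 + 2 = 16.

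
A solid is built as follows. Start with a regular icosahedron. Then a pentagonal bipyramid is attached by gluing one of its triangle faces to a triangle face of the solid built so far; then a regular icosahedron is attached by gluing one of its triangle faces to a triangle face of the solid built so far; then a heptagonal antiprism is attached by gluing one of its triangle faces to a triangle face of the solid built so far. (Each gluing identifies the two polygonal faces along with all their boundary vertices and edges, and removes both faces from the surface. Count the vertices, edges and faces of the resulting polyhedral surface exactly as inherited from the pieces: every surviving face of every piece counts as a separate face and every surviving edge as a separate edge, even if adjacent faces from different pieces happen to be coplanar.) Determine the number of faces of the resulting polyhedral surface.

60

A regular icosahedron: V=12, E=30, F=20.
Attach a pentagonal bipyramid (V=7, E=15, F=10) along a 3-gon: merge 3 vertices and 3 edges, delete both glued faces → V=16, E=42, F=28.
Attach a regular icosahedron (V=12, E=30, F=20) along a 3-gon: merge 3 vertices and 3 edges, delete both glued faces → V=25, E=69, F=46.
Attach a heptagonal antiprism (V=14, E=28, F=16) along a 3-gon: merge 3 vertices and 3 edges, delete both glued faces → V=36, E=94, F=60.
Check: V − E + F = 36 − 94 + 60 = 2.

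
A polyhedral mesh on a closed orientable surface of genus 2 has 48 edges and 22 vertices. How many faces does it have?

24

For a closed orientable surface of genus 2, χ = 2 − 2·2 = -2.
F = -2 − V + E = -2 − 22 + 48 = 24.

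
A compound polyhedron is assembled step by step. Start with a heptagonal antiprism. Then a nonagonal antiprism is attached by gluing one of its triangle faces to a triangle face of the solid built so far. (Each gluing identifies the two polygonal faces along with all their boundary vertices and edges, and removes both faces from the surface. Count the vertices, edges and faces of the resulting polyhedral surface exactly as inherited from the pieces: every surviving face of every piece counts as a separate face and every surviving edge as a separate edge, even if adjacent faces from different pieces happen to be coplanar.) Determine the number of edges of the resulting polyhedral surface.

61

A heptagonal antiprism: V=14, E=28, F=16.
Attach a nonagonal antiprism (V=18, E=36, F=20) along a 3-gon: merge 3 vertices and 3 edges, delete both glued faces → V=29, E=61, F=34.
Check: V − E + F = 29 − 61 + 34 = 2.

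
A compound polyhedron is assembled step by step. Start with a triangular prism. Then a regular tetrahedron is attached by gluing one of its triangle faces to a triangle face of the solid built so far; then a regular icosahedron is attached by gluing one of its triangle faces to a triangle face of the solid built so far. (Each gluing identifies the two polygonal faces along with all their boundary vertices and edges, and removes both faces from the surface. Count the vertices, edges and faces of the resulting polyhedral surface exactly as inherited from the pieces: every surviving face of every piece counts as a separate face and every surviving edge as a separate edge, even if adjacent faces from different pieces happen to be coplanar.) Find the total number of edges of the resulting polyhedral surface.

39

A triangular prism: V=6, E=9, F=5.
Attach a regular tetrahedron (V=4, E=6, F=4) along a 3-gon: merge 3 vertices and 3 edges, delete both glued faces → V=7, E=12, F=7.
Attach a regular icosahedron (V=12, E=30, F=20) along a 3-gon: merge 3 vertices and 3 edges, delete both glued faces → V=16, E=39, F=25.
Check: V − E + F = 16 − 39 + 25 = 2.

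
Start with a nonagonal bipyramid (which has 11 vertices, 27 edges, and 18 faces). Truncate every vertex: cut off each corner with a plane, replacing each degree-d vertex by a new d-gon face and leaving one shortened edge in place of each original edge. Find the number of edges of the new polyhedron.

Truncation replaces each original edge-end by a new vertex, so V′ = 2E = 54.
Each original edge survives, and each old vertex of degree d contributes d new edges; summing degrees gives Σd = 2E, so E′ = E + 2E = 3E = 81.
Each original face survives and each original vertex becomes one new face: F′ = F + V = 29.

81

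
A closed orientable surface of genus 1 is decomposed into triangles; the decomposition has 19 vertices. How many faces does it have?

χ = 2 − 2·1 = 0, and every face is a triangle so 3F = 2E.
V − E + F = 0 with E = 3F/2 gives 19 − (3/2 − 1)·F = 0, so F = 38 and E = 57.

38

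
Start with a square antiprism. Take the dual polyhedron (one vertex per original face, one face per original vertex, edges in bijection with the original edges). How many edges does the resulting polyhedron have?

16

The base solid has V = 8, E = 16, F = 10.
The dual swaps V and F and preserves E: V′ = F = 10, E′ = E = 16, F′ = V = 8.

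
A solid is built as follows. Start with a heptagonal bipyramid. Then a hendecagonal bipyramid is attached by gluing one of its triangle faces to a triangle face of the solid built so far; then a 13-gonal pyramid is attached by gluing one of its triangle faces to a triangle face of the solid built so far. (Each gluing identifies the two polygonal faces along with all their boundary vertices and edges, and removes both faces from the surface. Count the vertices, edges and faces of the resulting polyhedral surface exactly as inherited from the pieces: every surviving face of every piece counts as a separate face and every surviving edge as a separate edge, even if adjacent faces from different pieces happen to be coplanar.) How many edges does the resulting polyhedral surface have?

74

A heptagonal bipyramid: V=9, E=21, F=14.
Attach a hendecagonal bipyramid (V=13, E=33, F=22) along a 3-gon: merge 3 vertices and 3 edges, delete both glued faces → V=19, E=51, F=34.
Attach a 13-gonal pyramid (V=14, E=26, F=14) along a 3-gon: merge 3 vertices and 3 edges, delete both glued faces → V=30, E=74, F=46.
Check: V − E + F = 30 − 74 + 46 = 2.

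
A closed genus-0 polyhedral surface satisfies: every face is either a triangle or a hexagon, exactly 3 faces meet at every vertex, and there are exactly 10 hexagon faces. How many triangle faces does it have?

Let x be the number of triangles; then F = 10 + x.
Edge–face incidences: 2E = 6·10 + 3·x = 60 + 3x.
Every vertex has degree 3, so 3V = 2E.
Euler: V − E + F = 2 ⇒ (2E)/3 − E + (10 + x) = 2.
Multiply by 6: 2·(2E) − 3·(2E) + 6·(10 + x) = 12, i.e. 60 + 6x − (60 + 3x) = 12.
Collecting terms: 3x = 12, so x = 4.
Then 2E = 60 + 3·4 = 72, so E = 36, V = 2E/3 = 24, F = 10 + 4 = 14.

4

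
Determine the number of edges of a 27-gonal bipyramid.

81

A bipyramid over an n-gon has 2n triangular faces and n + 2 vertices: V = 27 + 2 = 29, E = 3·27 = 81, F = 2·27 = 54.
Check: V − E + F = 29 − 81 + 54 = 2.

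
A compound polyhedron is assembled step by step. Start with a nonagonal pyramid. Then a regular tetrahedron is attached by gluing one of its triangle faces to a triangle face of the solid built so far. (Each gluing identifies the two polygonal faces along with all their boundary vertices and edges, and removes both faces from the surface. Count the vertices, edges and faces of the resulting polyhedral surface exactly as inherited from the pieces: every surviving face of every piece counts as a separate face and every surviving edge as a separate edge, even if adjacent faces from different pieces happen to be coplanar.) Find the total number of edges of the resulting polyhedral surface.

21

A nonagonal pyramid: V=10, E=18, F=10.
Attach a regular tetrahedron (V=4, E=6, F=4) along a 3-gon: merge 3 vertices and 3 edges, delete both glued faces → V=11, E=21, F=12.
Check: V − E + F = 11 − 21 + 12 = 2.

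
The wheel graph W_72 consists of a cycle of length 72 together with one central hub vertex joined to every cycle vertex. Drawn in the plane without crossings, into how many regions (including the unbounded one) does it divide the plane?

W_72 has V = 72 + 1 = 73 vertices and E = 2·72 = 144 edges.
By Euler's formula F = 2 − V + E = 2 − 73 + 144 = 73.

73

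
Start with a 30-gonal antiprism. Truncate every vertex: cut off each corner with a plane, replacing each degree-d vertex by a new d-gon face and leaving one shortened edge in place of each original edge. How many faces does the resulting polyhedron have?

The base solid has V = 60, E = 120, F = 62.
Truncation replaces each original edge-end by a new vertex, so V′ = 2E = 240.
Each original edge survives, and each old vertex of degree d contributes d new edges; summing degrees gives Σd = 2E, so E′ = E + 2E = 3E = 360.
Each original face survives and each original vertex becomes one new face: F′ = F + V = 122.

122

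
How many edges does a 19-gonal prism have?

A prism on an n-gon has two n-gon bases and n rectangular sides: V = 2·19 = 38, E = 3·19 = 57, F = 19 + 2 = 21.

57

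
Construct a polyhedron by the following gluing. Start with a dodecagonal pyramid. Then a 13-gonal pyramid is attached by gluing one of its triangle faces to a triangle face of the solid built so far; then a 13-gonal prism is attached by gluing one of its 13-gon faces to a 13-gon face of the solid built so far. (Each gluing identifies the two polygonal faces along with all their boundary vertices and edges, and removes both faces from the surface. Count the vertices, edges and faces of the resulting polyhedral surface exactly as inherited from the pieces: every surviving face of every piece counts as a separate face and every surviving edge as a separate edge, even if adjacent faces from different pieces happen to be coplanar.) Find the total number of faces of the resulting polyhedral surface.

A dodecagonal pyramid: V=13, E=24, F=13.
Attach a 13-gonal pyramid (V=14, E=26, F=14) along a 3-gon: merge 3 vertices and 3 edges, delete both glued faces → V=24, E=47, F=25.
Attach a 13-gonal prism (V=26, E=39, F=15) along a 13-gon: merge 13 vertices and 13 edges, delete both glued faces → V=37, E=73, F=38.
Check: V − E + F = 37 − 73 + 38 = 2.

38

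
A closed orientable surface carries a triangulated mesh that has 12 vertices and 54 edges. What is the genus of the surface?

Every face is a triangle and each edge borders two faces, so 3F = 2·54, giving F = 36.
χ = V − E + F = 12 − 54 + 36 = -6.
For a closed orientable surface χ = 2 − 2g, so g = (2 − (-6))/2 = 4.

4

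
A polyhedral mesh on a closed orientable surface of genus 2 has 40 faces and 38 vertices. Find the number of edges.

For a closed orientable surface of genus 2, χ = 2 − 2·2 = -2.
E = V + F − (-2) = 38 + 40 − (-2) = 80.

80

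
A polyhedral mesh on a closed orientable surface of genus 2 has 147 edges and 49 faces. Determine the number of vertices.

For a closed orientable surface of genus 2, χ = 2 − 2·2 = -2.
V = -2 + E − F = -2 + 147 − 49 = 96.

96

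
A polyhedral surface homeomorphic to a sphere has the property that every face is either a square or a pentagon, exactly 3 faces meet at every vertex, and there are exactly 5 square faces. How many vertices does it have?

10

Let x be the number of pentagons; then F = 5 + x.
Edge–face incidences: 2E = 4·5 + 5·x = 20 + 5x.
Every vertex has degree 3, so 3V = 2E.
Euler: V − E + F = 2 ⇒ (2E)/3 − E + (5 + x) = 2.
Multiply by 6: 2·(2E) − 3·(2E) + 6·(5 + x) = 12, i.e. 30 + 6x − (20 + 5x) = 12.
Collecting terms: x + 10 = 12, so x = 2.
Then 2E = 20 + 5·2 = 30, so E = 15, V = 2E/3 = 10, F = 5 + 2 = 7.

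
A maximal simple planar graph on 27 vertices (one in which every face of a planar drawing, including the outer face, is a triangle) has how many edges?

75

In a plane triangulation 3F = 2E and V − E + F = 2, so E = 3V − 6 = 3·27 − 6 = 75.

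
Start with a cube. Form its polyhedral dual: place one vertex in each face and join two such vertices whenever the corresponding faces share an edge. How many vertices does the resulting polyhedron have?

The base solid has V = 8, E = 12, F = 6.
The dual swaps V and F and preserves E: V′ = F = 6, E′ = E = 12, F′ = V = 8.

6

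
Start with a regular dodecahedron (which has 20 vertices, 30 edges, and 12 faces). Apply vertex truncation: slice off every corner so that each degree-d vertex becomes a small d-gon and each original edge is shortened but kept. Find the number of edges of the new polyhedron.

Truncation replaces each original edge-end by a new vertex, so V′ = 2E = 60.
Each original edge survives, and each old vertex of degree d contributes d new edges; summing degrees gives Σd = 2E, so E′ = E + 2E = 3E = 90.
Each original face survives and each original vertex becomes one new face: F′ = F + V = 32.

90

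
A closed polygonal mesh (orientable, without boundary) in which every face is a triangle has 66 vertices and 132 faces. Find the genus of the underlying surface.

Every face is a triangle, so 2E = 3·132 = 396, giving E = 198.
χ = V − E + F = 66 − 198 + 132 = 0.
For a closed orientable surface χ = 2 − 2g, so g = (2 − (0))/2 = 1.

1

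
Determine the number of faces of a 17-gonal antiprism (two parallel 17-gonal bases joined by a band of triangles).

36

An antiprism on an n-gon has two n-gon caps and 2n triangles: V = 2·17 = 34, E = 4·17 = 68, F = 2·17 + 2 = 36.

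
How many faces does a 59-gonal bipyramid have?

A bipyramid over an n-gon has 2n triangular faces and n + 2 vertices: V = 59 + 2 = 61, E = 3·59 = 177, F = 2·59 = 118.

118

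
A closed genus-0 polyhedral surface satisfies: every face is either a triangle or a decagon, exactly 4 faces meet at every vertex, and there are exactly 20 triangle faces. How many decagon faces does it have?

Let x be the number of decagons; then F = 20 + x.
Edge–face incidences: 2E = 3·20 + 10·x = 60 + 10x.
Every vertex has degree 4, so 4V = 2E.
Euler: V − E + F = 2 ⇒ (2E)/4 − E + (20 + x) = 2.
Multiply by 8: 2·(2E) − 4·(2E) + 8·(20 + x) = 16, i.e. 160 + 8x − 2·(60 + 10x) = 16.
Collecting terms: −12x + 40 = 16, so −12x = −24, so x = 2.
Then 2E = 60 + 10·2 = 80, so E = 40, V = 2E/4 = 20, F = 20 + 2 = 22.

2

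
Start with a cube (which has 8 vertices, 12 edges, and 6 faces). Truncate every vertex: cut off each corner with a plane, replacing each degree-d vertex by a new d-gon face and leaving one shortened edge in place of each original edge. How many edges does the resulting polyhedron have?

36

Truncation replaces each original edge-end by a new vertex, so V′ = 2E = 24.
Each original edge survives, and each old vertex of degree d contributes d new edges; summing degrees gives Σd = 2E, so E′ = E + 2E = 3E = 36.
Each original face survives and each original vertex becomes one new face: F′ = F + V = 14.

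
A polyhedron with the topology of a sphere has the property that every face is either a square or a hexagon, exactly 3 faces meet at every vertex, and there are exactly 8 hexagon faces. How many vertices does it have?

Let x be the number of squares; then F = 8 + x.
Edge–face incidences: 2E = 6·8 + 4·x = 48 + 4x.
Every vertex has degree 3, so 3V = 2E.
Euler: V − E + F = 2 ⇒ (2E)/3 − E + (8 + x) = 2.
Multiply by 6: 2·(2E) − 3·(2E) + 6·(8 + x) = 12, i.e. 48 + 6x − (48 + 4x) = 12.
Collecting terms: 2x = 12, so x = 6.
Then 2E = 48 + 4·6 = 72, so E = 36, V = 2E/3 = 24, F = 8 + 6 = 14.

24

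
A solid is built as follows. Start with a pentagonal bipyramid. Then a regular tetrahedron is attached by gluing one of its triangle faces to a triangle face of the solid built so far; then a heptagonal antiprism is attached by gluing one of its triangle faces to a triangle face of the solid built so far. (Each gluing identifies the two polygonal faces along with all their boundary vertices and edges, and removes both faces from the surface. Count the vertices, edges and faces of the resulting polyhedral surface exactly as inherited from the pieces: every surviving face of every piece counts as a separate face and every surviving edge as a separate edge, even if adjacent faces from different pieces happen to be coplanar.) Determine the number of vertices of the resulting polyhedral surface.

19

A pentagonal bipyramid: V=7, E=15, F=10.
Attach a regular tetrahedron (V=4, E=6, F=4) along a 3-gon: merge 3 vertices and 3 edges, delete both glued faces → V=8, E=18, F=12.
Attach a heptagonal antiprism (V=14, E=28, F=16) along a 3-gon: merge 3 vertices and 3 edges, delete both glued faces → V=19, E=43, F=26.
Check: V − E + F = 19 − 43 + 26 = 2.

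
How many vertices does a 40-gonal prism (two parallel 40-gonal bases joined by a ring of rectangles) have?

80

A prism on an n-gon has two n-gon bases and n rectangular sides: V = 2·40 = 80, E = 3·40 = 120, F = 40 + 2 = 42.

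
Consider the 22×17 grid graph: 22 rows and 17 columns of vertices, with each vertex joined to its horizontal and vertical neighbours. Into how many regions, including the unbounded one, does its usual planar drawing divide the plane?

337

The grid has V = 22·17 = 374 vertices and E = 22·16 + 17·21 = 709 edges.
F = 2 − V + E = 2 − 374 + 709 = 337.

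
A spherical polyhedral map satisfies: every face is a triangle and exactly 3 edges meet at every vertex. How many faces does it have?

Each face has 3 edges and each edge borders two faces, so 2E = 3F.
Each vertex has degree 3, so 3V = 2E and hence V = 3F/3.
Euler: V − E + F = 2 ⇒ (3F/3) − (3F/2) + F = 2.
Multiply by 6: (6 − 9 + 6)F = 12, i.e. 3F = 12.
So F = 4, E = 3·4/2 = 6, V = 3·4/3 = 4.

4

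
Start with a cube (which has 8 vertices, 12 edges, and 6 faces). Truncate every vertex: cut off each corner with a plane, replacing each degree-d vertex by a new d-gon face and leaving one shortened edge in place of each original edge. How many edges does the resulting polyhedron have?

36

Truncation replaces each original edge-end by a new vertex, so V′ = 2E = 24.
Each original edge survives, and each old vertex of degree d contributes d new edges; summing degrees gives Σd = 2E, so E′ = E + 2E = 3E = 36.
Each original face survives and each original vertex becomes one new face: F′ = F + V = 14.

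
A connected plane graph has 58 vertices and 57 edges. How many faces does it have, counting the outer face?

Euler's formula for a connected plane graph: V − E + F = 2, so F = 2 − 58 + 57 = 1.

1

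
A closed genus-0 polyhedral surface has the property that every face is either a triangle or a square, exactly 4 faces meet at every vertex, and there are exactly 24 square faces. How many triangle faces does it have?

8

Let x be the number of triangles; then F = 24 + x.
Edge–face incidences: 2E = 4·24 + 3·x = 96 + 3x.
Every vertex has degree 4, so 4V = 2E.
Euler: V − E + F = 2 ⇒ (2E)/4 − E + (24 + x) = 2.
Multiply by 8: 2·(2E) − 4·(2E) + 8·(24 + x) = 16, i.e. 192 + 8x − 2·(96 + 3x) = 16.
Collecting terms: 2x = 16, so x = 8.
Then 2E = 96 + 3·8 = 120, so E = 60, V = 2E/4 = 30, F = 24 + 8 = 32.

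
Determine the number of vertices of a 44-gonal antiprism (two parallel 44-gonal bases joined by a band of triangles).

88

An antiprism on an n-gon has two n-gon caps and 2n triangles: V = 2·44 = 88, E = 4·44 = 176, F = 2·44 + 2 = 90.
Check: V − E + F = 88 − 176 + 90 = 2.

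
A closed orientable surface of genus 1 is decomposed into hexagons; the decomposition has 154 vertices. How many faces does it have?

77

χ = 2 − 2·1 = 0, and every face is a hexagon so 6F = 2E.
V − E + F = 0 with E = 6F/2 gives 154 − (6/2 − 1)·F = 0, so F = 77 and E = 231.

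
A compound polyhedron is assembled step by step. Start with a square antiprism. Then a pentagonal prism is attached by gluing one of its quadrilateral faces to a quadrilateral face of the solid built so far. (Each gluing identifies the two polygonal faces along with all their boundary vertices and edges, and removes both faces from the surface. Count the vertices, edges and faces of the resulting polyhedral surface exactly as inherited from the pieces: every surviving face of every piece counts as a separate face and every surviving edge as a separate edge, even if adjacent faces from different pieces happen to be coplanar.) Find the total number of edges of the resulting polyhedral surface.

A square antiprism: V=8, E=16, F=10.
Attach a pentagonal prism (V=10, E=15, F=7) along a 4-gon: merge 4 vertices and 4 edges, delete both glued faces → V=14, E=27, F=15.
Check: V − E + F = 14 − 27 + 15 = 2.

27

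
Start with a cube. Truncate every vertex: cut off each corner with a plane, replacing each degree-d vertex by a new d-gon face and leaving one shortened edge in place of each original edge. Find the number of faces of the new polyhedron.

The base solid has V = 8, E = 12, F = 6.
Truncation replaces each original edge-end by a new vertex, so V′ = 2E = 24.
Each original edge survives, and each old vertex of degree d contributes d new edges; summing degrees gives Σd = 2E, so E′ = E + 2E = 3E = 36.
Each original face survives and each original vertex becomes one new face: F′ = F + V = 14.

14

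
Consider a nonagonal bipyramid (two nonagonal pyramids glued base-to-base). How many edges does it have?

27

A bipyramid over an n-gon has 2n triangular faces and n + 2 vertices: V = 9 + 2 = 11, E = 3·9 = 27, F = 2·9 = 18.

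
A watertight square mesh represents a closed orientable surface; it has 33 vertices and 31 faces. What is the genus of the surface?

0

Every face is a square, so 2E = 4·31 = 124, giving E = 62.
χ = V − E + F = 33 − 62 + 31 = 2.
For a closed orientable surface χ = 2 − 2g, so g = (2 − (2))/2 = 0.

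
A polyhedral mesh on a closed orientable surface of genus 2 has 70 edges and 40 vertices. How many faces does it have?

28

For a closed orientable surface of genus 2, χ = 2 − 2·2 = -2.
F = -2 − V + E = -2 − 40 + 70 = 28.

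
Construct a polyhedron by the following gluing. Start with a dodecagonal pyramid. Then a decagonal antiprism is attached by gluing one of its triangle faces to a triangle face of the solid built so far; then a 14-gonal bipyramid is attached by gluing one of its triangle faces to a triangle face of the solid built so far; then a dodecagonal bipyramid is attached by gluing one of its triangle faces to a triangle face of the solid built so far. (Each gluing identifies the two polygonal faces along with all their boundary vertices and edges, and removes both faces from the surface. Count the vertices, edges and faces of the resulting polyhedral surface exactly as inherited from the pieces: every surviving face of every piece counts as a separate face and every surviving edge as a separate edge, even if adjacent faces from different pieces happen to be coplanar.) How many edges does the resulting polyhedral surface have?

A dodecagonal pyramid: V=13, E=24, F=13.
Attach a decagonal antiprism (V=20, E=40, F=22) along a 3-gon: merge 3 vertices and 3 edges, delete both glued faces → V=30, E=61, F=33.
Attach a 14-gonal bipyramid (V=16, E=42, F=28) along a 3-gon: merge 3 vertices and 3 edges, delete both glued faces → V=43, E=100, F=59.
Attach a dodecagonal bipyramid (V=14, E=36, F=24) along a 3-gon: merge 3 vertices and 3 edges, delete both glued faces → V=54, E=133, F=81.
Check: V − E + F = 54 − 133 + 81 = 2.

133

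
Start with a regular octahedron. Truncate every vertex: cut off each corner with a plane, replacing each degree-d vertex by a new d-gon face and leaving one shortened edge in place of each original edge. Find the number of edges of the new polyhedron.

36

The base solid has V = 6, E = 12, F = 8.
Truncation replaces each original edge-end by a new vertex, so V′ = 2E = 24.
Each original edge survives, and each old vertex of degree d contributes d new edges; summing degrees gives Σd = 2E, so E′ = E + 2E = 3E = 36.
Each original face survives and each original vertex becomes one new face: F′ = F + V = 14.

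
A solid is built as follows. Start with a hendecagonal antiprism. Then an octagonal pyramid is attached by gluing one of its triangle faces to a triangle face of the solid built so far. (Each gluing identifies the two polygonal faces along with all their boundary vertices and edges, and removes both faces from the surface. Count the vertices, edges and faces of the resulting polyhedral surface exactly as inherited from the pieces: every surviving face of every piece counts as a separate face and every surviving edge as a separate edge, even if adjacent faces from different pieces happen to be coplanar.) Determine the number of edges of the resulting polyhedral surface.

A hendecagonal antiprism: V=22, E=44, F=24.
Attach an octagonal pyramid (V=9, E=16, F=9) along a 3-gon: merge 3 vertices and 3 edges, delete both glued faces → V=28, E=57, F=31.
Check: V − E + F = 28 − 57 + 31 = 2.

57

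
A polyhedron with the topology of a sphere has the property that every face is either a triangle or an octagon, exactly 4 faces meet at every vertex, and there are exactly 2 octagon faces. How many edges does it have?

32

Let x be the number of triangles; then F = 2 + x.
Edge–face incidences: 2E = 8·2 + 3·x = 16 + 3x.
Every vertex has degree 4, so 4V = 2E.
Euler: V − E + F = 2 ⇒ (2E)/4 − E + (2 + x) = 2.
Multiply by 8: 2·(2E) − 4·(2E) + 8·(2 + x) = 16, i.e. 16 + 8x − 2·(16 + 3x) = 16.
Collecting terms: 2x − 16 = 16, so 2x = 32, so x = 16.
Then 2E = 16 + 3·16 = 64, so E = 32, V = 2E/4 = 16, F = 2 + 16 = 18.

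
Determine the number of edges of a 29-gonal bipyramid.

87

A bipyramid over an n-gon has 2n triangular faces and n + 2 vertices: V = 29 + 2 = 31, E = 3·29 = 87, F = 2·29 = 58.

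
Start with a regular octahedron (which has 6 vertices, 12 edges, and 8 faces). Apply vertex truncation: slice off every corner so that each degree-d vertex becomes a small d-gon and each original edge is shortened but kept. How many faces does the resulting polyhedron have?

14

Truncation replaces each original edge-end by a new vertex, so V′ = 2E = 24.
Each original edge survives, and each old vertex of degree d contributes d new edges; summing degrees gives Σd = 2E, so E′ = E + 2E = 3E = 36.
Each original face survives and each original vertex becomes one new face: F′ = F + V = 14.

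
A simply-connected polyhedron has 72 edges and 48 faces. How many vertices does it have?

Here V − E + F = 2.
V = 2 + E − F = 2 + 72 − 48 = 26.

26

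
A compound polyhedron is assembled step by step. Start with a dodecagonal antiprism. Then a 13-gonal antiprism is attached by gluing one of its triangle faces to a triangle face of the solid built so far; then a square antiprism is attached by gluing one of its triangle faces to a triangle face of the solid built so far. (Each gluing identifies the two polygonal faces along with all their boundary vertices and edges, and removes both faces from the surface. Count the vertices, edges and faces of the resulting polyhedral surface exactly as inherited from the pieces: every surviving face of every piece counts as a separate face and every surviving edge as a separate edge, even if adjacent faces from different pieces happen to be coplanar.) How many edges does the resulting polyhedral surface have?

A dodecagonal antiprism: V=24, E=48, F=26.
Attach a 13-gonal antiprism (V=26, E=52, F=28) along a 3-gon: merge 3 vertices and 3 edges, delete both glued faces → V=47, E=97, F=52.
Attach a square antiprism (V=8, E=16, F=10) along a 3-gon: merge 3 vertices and 3 edges, delete both glued faces → V=52, E=110, F=60.
Check: V − E + F = 52 − 110 + 60 = 2.

110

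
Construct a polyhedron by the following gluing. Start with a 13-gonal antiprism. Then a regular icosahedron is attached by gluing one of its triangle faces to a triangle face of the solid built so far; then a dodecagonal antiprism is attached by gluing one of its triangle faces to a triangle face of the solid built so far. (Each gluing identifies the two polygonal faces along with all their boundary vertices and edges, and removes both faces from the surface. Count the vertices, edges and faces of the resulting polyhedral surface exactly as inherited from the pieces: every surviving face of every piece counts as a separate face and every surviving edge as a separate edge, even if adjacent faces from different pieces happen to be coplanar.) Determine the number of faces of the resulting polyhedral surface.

70

A 13-gonal antiprism: V=26, E=52, F=28.
Attach a regular icosahedron (V=12, E=30, F=20) along a 3-gon: merge 3 vertices and 3 edges, delete both glued faces → V=35, E=79, F=46.
Attach a dodecagonal antiprism (V=24, E=48, F=26) along a 3-gon: merge 3 vertices and 3 edges, delete both glued faces → V=56, E=124, F=70.
Check: V − E + F = 56 − 124 + 70 = 2.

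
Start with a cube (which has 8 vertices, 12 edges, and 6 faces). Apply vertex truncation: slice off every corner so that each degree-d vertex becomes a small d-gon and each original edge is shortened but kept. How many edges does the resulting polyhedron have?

36

Truncation replaces each original edge-end by a new vertex, so V′ = 2E = 24.
Each original edge survives, and each old vertex of degree d contributes d new edges; summing degrees gives Σd = 2E, so E′ = E + 2E = 3E = 36.
Each original face survives and each original vertex becomes one new face: F′ = F + V = 14.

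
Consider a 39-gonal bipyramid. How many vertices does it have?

41

A bipyramid over an n-gon has 2n triangular faces and n + 2 vertices: V = 39 + 2 = 41, E = 3·39 = 117, F = 2·39 = 78.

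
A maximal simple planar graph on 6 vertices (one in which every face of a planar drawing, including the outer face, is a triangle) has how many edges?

12

In a plane triangulation 3F = 2E and V − E + F = 2, so E = 3V − 6 = 3·6 − 6 = 12.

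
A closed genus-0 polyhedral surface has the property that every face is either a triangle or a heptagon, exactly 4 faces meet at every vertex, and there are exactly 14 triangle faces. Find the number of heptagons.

2

Let x be the number of heptagons; then F = 14 + x.
Edge–face incidences: 2E = 3·14 + 7·x = 42 + 7x.
Every vertex has degree 4, so 4V = 2E.
Euler: V − E + F = 2 ⇒ (2E)/4 − E + (14 + x) = 2.
Multiply by 8: 2·(2E) − 4·(2E) + 8·(14 + x) = 16, i.e. 112 + 8x − 2·(42 + 7x) = 16.
Collecting terms: −6x + 28 = 16, so −6x = −12, so x = 2.
Then 2E = 42 + 7·2 = 56, so E = 28, V = 2E/4 = 14, F = 14 + 2 = 16.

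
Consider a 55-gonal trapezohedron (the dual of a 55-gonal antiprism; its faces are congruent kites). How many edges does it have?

220

The n-trapezohedron (dual of the n-antiprism) has V = 2·55 + 2 = 112, E = 4·55 = 220, F = 2·55 = 110.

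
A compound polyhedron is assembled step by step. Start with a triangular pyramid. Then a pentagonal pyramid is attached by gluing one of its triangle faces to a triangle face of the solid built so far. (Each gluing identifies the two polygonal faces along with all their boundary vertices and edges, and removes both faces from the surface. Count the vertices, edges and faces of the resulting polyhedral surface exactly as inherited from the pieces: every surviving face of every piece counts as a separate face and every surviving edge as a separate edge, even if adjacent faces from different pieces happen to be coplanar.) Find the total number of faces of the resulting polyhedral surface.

A triangular pyramid: V=4, E=6, F=4.
Attach a pentagonal pyramid (V=6, E=10, F=6) along a 3-gon: merge 3 vertices and 3 edges, delete both glued faces → V=7, E=13, F=8.
Check: V − E + F = 7 − 13 + 8 = 2.

8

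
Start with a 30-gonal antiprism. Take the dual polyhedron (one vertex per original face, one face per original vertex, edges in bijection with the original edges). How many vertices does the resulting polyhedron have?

The base solid has V = 60, E = 120, F = 62.
The dual swaps V and F and preserves E: V′ = F = 62, E′ = E = 120, F′ = V = 60.

62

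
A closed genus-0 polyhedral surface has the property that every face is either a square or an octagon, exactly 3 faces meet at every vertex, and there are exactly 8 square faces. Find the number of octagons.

Let x be the number of octagons; then F = 8 + x.
Edge–face incidences: 2E = 4·8 + 8·x = 32 + 8x.
Every vertex has degree 3, so 3V = 2E.
Euler: V − E + F = 2 ⇒ (2E)/3 − E + (8 + x) = 2.
Multiply by 6: 2·(2E) − 3·(2E) + 6·(8 + x) = 12, i.e. 48 + 6x − (32 + 8x) = 12.
Collecting terms: −2x + 16 = 12, so −2x = −4, so x = 2.
Then 2E = 32 + 8·2 = 48, so E = 24, V = 2E/3 = 16, F = 8 + 2 = 10.

2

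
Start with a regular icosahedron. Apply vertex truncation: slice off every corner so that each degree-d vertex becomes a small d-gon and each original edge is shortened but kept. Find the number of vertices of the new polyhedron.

The base solid has V = 12, E = 30, F = 20.
Truncation replaces each original edge-end by a new vertex, so V′ = 2E = 60.
Each original edge survives, and each old vertex of degree d contributes d new edges; summing degrees gives Σd = 2E, so E′ = E + 2E = 3E = 90.
Each original face survives and each original vertex becomes one new face: F′ = F + V = 32.

60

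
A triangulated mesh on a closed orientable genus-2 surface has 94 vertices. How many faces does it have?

χ = 2 − 2·2 = -2, and every face is a triangle so 3F = 2E.
V − E + F = -2 with E = 3F/2 gives 94 − (3/2 − 1)·F = -2, so F = 192 and E = 288.

192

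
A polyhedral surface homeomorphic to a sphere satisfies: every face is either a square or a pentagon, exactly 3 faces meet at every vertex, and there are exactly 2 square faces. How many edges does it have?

24

Let x be the number of pentagons; then F = 2 + x.
Edge–face incidences: 2E = 4·2 + 5·x = 8 + 5x.
Every vertex has degree 3, so 3V = 2E.
Euler: V − E + F = 2 ⇒ (2E)/3 − E + (2 + x) = 2.
Multiply by 6: 2·(2E) − 3·(2E) + 6·(2 + x) = 12, i.e. 12 + 6x − (8 + 5x) = 12.
Collecting terms: x + 4 = 12, so x = 8.
Then 2E = 8 + 5·8 = 48, so E = 24, V = 2E/3 = 16, F = 2 + 8 = 10.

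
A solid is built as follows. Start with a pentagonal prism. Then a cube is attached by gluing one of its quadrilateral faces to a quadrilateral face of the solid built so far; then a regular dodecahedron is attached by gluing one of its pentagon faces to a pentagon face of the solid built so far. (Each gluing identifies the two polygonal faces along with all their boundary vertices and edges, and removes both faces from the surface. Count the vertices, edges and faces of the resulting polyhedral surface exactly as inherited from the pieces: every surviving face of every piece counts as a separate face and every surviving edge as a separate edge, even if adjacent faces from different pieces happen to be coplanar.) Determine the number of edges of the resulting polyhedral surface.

A pentagonal prism: V=10, E=15, F=7.
Attach a cube (V=8, E=12, F=6) along a 4-gon: merge 4 vertices and 4 edges, delete both glued faces → V=14, E=23, F=11.
Attach a regular dodecahedron (V=20, E=30, F=12) along a 5-gon: merge 5 vertices and 5 edges, delete both glued faces → V=29, E=48, F=21.
Check: V − E + F = 29 − 48 + 21 = 2.

48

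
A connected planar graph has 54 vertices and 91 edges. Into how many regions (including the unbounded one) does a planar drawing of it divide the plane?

39

Euler's formula for a connected plane graph: V − E + F = 2, so F = 2 − 54 + 91 = 39.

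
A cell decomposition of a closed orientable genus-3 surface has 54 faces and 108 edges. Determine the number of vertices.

For a closed orientable surface of genus 3, χ = 2 − 2·3 = -4.
V = -4 + E − F = -4 + 108 − 54 = 50.

50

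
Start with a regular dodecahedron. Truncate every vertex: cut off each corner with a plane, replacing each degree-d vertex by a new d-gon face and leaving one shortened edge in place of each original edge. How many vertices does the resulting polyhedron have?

60

The base solid has V = 20, E = 30, F = 12.
Truncation replaces each original edge-end by a new vertex, so V′ = 2E = 60.
Each original edge survives, and each old vertex of degree d contributes d new edges; summing degrees gives Σd = 2E, so E′ = E + 2E = 3E = 90.
Each original face survives and each original vertex becomes one new face: F′ = F + V = 32.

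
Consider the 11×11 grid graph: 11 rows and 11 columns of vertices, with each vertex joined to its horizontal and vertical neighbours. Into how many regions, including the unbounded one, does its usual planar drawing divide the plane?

101

The grid has V = 11·11 = 121 vertices and E = 11·10 + 11·10 = 220 edges.
F = 2 − V + E = 2 − 121 + 220 = 101.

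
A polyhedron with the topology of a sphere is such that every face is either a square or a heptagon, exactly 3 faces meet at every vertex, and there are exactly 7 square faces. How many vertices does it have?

Let x be the number of heptagons; then F = 7 + x.
Edge–face incidences: 2E = 4·7 + 7·x = 28 + 7x.
Every vertex has degree 3, so 3V = 2E.
Euler: V − E + F = 2 ⇒ (2E)/3 − E + (7 + x) = 2.
Multiply by 6: 2·(2E) − 3·(2E) + 6·(7 + x) = 12, i.e. 42 + 6x − (28 + 7x) = 12.
Collecting terms: −x + 14 = 12, so −x = −2, so x = 2.
Then 2E = 28 + 7·2 = 42, so E = 21, V = 2E/3 = 14, F = 7 + 2 = 9.

14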